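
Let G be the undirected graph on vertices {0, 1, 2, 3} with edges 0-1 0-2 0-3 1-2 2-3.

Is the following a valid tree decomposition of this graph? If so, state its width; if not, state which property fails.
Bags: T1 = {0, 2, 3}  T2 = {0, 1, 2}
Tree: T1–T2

Checking the three conditions: (i) the bags cover all of {0, 1, 2, 3}; (ii) for each edge, some bag contains both endpoints; (iii) the bags containing any fixed vertex form a subtree. All hold, so the decomposition is valid with width 3 − 1 = 2.

Yes; width 2.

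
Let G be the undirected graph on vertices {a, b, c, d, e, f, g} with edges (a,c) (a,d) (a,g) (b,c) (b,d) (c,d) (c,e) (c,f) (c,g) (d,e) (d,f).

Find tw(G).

A width-2 tree decomposition is:
Bags: B1 = {c, d, e}  B2 = {a, c, d}  B3 = {a, c, g}  B4 = {c, d, f}  B5 = {b, c, d}
Tree: B1–B2, B2–B3, B2–B4, B4–B5
Each bag holds 3 vertices, so the decomposition has width 2, which upper-bounds the treewidth. For the lower bound, the 3 vertices {c, d, e} are pairwise adjacent, and any tree decomposition puts a clique entirely inside one bag — forcing width ≥ 2. The upper and lower bounds meet at 2, so that is the treewidth.

2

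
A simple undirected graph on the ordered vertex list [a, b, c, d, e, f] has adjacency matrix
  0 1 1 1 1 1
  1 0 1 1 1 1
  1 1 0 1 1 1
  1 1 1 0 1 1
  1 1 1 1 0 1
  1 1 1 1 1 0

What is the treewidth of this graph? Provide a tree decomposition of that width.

A single bag containing all 6 vertices is trivially a valid decomposition of width 5. For the lower bound, the 6 vertices {a, b, c, d, e, f} are pairwise adjacent, and any tree decomposition puts a clique entirely inside one bag — forcing width ≥ 5. Combining the bounds, tw(G) = 5.

Treewidth 5.
Bags: B1 = {a, b, c, d, e, f}
Tree: (single bag)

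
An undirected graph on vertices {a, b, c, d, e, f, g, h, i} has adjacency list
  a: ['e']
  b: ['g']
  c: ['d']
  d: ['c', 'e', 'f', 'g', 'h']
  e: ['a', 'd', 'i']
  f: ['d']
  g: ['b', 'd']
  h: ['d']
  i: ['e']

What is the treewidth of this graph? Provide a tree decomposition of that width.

The largest bag has 2 vertices, giving width 1; this decomposition certifies tw(G) ≤ 1. Any graph with an edge has treewidth ≥ 1, and G has the edge e–d. Combining the bounds, tw(G) = 1.

Treewidth 1.
Bags: B1 = {d, e}  B2 = {d, g}  B3 = {e, i}  B4 = {c, d}  B5 = {b, g}  B6 = {d, h}  B7 = {d, f}  B8 = {a, e}
Tree: B1–B2, B1–B3, B1–B4, B2–B5, B4–B6, B2–B7, B3–B8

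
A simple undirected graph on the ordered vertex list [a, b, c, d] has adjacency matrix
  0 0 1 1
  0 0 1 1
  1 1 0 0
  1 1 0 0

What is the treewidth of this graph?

A width-2 tree decomposition is:
Bags: B1 = {a, b, d}  B2 = {a, b, c}
Tree: B1–B2
Each bag holds 3 vertices, so the decomposition has width 2, which upper-bounds the treewidth. Since b–d–a–c–b is a cycle in G, G is not acyclic. Forests are exactly the graphs of treewidth ≤ 1, so tw(G) ≥ 2. Therefore the treewidth is 2.

2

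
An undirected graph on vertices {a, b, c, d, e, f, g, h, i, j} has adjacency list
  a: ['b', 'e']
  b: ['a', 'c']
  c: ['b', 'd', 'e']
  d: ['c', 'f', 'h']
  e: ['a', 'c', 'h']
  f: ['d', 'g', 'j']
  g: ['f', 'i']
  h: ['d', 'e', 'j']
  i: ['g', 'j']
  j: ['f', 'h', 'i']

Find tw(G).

A width-2 tree decomposition is:
Bags: B1 = {g, i, j}  B2 = {f, g, j}  B3 = {f, h, j}  B4 = {d, f, h}  B5 = {d, e, h}  B6 = {c, d, e}  B7 = {a, c, e}  B8 = {a, b, c}
Tree: B1–B2, B2–B3, B3–B4, B4–B5, B5–B6, B6–B7, B7–B8
Every bag has size at most 3, so the width is 3 − 1 = 2 and tw(G) ≤ 2. The edges i–g–f–j–i form a cycle, so G is not a tree and its treewidth is at least 2. Combining the bounds, tw(G) = 2.

2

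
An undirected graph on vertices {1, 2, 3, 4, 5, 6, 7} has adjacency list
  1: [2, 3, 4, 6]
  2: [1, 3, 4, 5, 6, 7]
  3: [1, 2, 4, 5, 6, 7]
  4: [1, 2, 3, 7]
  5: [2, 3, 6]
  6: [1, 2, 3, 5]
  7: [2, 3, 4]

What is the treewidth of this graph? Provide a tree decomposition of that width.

Treewidth 3.
Bags: B1 = {1, 2, 3, 6}  B2 = {1, 2, 3, 4}  B3 = {2, 3, 4, 7}  B4 = {2, 3, 5, 6}
Tree: B1–B2, B2–B3, B1–B4

Every bag has size at most 4, so the width is 4 − 1 = 3 and tw(G) ≤ 3. On the other hand G contains the 4-clique {1, 2, 3, 4}. A clique must lie in a single bag of any decomposition, so no decomposition can have width below 3. Therefore the treewidth is 3.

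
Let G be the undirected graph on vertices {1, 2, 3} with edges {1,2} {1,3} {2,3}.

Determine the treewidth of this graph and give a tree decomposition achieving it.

Treewidth 2.
One such decomposition:
Bags: B1 = {1, 2, 3}
Tree: (single bag)

With just one bag of size 3, the width is 3 − 1 = 2, so tw(G) ≤ 2. For the lower bound, the 3 vertices {1, 2, 3} are pairwise adjacent, and any tree decomposition puts a clique entirely inside one bag — forcing width ≥ 2. Hence tw(G) = 2 exactly.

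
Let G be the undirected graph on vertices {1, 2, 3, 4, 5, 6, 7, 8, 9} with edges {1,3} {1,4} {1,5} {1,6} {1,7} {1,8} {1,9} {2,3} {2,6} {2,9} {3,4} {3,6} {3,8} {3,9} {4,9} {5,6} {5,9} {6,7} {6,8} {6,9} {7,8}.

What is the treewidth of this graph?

A width-3 tree decomposition is:
Bags: B1 = {1, 5, 6, 9}  B2 = {1, 3, 6, 9}  B3 = {1, 3, 6, 8}  B4 = {1, 6, 7, 8}  B5 = {1, 3, 4, 9}  B6 = {2, 3, 6, 9}
Tree: B1–B2, B2–B3, B3–B4, B2–B5, B2–B6
The largest bag has 4 vertices, giving width 3; this decomposition certifies tw(G) ≤ 3. On the other hand G contains the 4-clique {1, 3, 4, 9}. A clique must lie in a single bag of any decomposition, so no decomposition can have width below 3. Hence tw(G) = 3 exactly.

3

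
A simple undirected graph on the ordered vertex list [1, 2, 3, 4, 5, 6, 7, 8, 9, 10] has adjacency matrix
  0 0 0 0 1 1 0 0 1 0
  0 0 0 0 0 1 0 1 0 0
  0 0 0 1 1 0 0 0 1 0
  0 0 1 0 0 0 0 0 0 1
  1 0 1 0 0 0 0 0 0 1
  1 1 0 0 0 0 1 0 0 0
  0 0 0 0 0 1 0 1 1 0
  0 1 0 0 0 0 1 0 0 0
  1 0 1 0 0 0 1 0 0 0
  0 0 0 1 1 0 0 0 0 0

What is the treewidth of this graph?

2

A width-2 tree decomposition is:
Bags: B1 = {3, 4, 10}  B2 = {3, 5, 10}  B3 = {3, 5, 9}  B4 = {1, 5, 9}  B5 = {1, 7, 9}  B6 = {1, 6, 7}  B7 = {6, 7, 8}  B8 = {2, 6, 8}
Tree: B1–B2, B2–B3, B3–B4, B4–B5, B5–B6, B6–B7, B7–B8
The largest bag has 3 vertices, giving width 2; this decomposition certifies tw(G) ≤ 2. For the lower bound, G contains the cycle 4–10–5–3–4, so G is not a forest; only forests have treewidth ≤ 1, hence tw(G) ≥ 2. Combining the bounds, tw(G) = 2.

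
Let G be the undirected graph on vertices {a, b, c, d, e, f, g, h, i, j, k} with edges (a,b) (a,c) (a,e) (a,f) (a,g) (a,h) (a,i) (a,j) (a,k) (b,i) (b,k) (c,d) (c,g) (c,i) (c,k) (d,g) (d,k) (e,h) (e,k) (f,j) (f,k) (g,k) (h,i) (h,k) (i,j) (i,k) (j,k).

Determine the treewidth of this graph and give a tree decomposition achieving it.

Treewidth 3.
One such decomposition:
Bags: B1 = {a, i, j, k}  B2 = {a, c, i, k}  B3 = {a, h, i, k}  B4 = {a, c, g, k}  B5 = {a, f, j, k}  B6 = {a, b, i, k}  B7 = {c, d, g, k}  B8 = {a, e, h, k}
Tree: B1–B2, B2–B3, B2–B4, B1–B5, B3–B6, B4–B7, B3–B8

The largest bag has 4 vertices, giving width 3; this decomposition certifies tw(G) ≤ 3. On the other hand G contains the 4-clique {c, d, g, k}. A clique must lie in a single bag of any decomposition, so no decomposition can have width below 3. Combining the bounds, tw(G) = 3.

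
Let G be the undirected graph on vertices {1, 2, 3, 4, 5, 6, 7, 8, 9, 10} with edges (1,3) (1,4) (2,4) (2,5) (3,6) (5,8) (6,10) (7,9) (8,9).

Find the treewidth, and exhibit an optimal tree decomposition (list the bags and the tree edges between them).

Treewidth 1.
One optimal decomposition is:
Bags: B1 = {6, 10}  B2 = {3, 6}  B3 = {1, 3}  B4 = {1, 4}  B5 = {2, 4}  B6 = {2, 5}  B7 = {5, 8}  B8 = {8, 9}  B9 = {7, 9}
Tree: B1–B2, B2–B3, B3–B4, B4–B5, B5–B6, B6–B7, B7–B8, B8–B9

Every bag has size at most 2, so the width is 2 − 1 = 1 and tw(G) ≤ 1. Since G has at least one edge (e.g. 10–6), it is not an edgeless graph, so tw(G) ≥ 1. Combining the bounds, tw(G) = 1.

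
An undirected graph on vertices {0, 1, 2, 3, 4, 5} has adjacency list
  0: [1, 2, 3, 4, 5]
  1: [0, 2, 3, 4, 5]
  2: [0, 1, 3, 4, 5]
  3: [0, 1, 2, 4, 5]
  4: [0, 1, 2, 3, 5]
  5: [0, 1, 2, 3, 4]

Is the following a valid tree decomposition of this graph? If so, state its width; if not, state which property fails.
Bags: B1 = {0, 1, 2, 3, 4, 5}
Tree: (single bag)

Yes; width 5.

Checking the three conditions: (i) the bags cover all of {0, 1, 2, 3, 4, 5}; (ii) for each edge, some bag contains both endpoints; (iii) the bags containing any fixed vertex form a subtree. All hold, so the decomposition is valid with width 6 − 1 = 5.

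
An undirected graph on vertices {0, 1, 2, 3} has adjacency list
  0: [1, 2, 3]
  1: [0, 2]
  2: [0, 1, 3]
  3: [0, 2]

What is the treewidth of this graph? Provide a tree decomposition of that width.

Treewidth 2.
One such decomposition:
Bags: B1 = {0, 2, 3}  B2 = {0, 1, 2}
Tree: B1–B2

Every bag has size at most 3, so the width is 3 − 1 = 2 and tw(G) ≤ 2. Conversely, {0, 1, 2} is a clique of size 3, and the vertices of any clique must share a bag in every tree decomposition; so some bag has ≥ 3 vertices and tw(G) ≥ 2. Therefore the treewidth is 2.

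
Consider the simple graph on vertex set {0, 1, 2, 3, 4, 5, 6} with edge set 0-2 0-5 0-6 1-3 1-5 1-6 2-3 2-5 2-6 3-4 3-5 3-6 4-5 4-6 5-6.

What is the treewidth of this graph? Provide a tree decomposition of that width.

Every bag has size at most 4, so the width is 4 − 1 = 3 and tw(G) ≤ 3. Conversely, {0, 2, 5, 6} is a clique of size 4, and the vertices of any clique must share a bag in every tree decomposition; so some bag has ≥ 4 vertices and tw(G) ≥ 3. Therefore the treewidth is 3.

Treewidth 3.
Bags: B1 = {0, 2, 5, 6}  B2 = {2, 3, 5, 6}  B3 = {3, 4, 5, 6}  B4 = {1, 3, 5, 6}
Tree: B1–B2, B2–B3, B3–B4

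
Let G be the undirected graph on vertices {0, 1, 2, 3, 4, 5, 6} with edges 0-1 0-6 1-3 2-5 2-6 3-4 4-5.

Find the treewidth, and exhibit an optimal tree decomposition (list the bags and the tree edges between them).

Treewidth 2.
Bags: B1 = {0, 2, 6}  B2 = {0, 1, 2}  B3 = {1, 2, 3}  B4 = {2, 3, 4}  B5 = {2, 4, 5}
Tree: B1–B2, B2–B3, B3–B4, B4–B5

Each bag holds 3 vertices, so the decomposition has width 2, which upper-bounds the treewidth. Since 2–6–0–1–3–4–5–2 is a cycle in G, G is not acyclic. Forests are exactly the graphs of treewidth ≤ 1, so tw(G) ≥ 2. The upper and lower bounds meet at 2, so that is the treewidth.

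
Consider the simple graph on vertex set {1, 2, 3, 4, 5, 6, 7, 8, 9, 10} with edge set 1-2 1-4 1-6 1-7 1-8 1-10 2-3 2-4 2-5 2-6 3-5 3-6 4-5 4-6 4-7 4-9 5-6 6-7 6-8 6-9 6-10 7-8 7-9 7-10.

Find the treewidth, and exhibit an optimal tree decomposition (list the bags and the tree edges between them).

Each bag holds 4 vertices, so the decomposition has width 3, which upper-bounds the treewidth. On the other hand G contains the 4-clique {1, 2, 4, 6}. A clique must lie in a single bag of any decomposition, so no decomposition can have width below 3. Therefore the treewidth is 3.

Treewidth 3.
Bags: B1 = {1, 6, 7, 8}  B2 = {1, 4, 6, 7}  B3 = {1, 2, 4, 6}  B4 = {4, 6, 7, 9}  B5 = {2, 4, 5, 6}  B6 = {2, 3, 5, 6}  B7 = {1, 6, 7, 10}
Tree: B1–B2, B2–B3, B2–B4, B3–B5, B5–B6, B1–B7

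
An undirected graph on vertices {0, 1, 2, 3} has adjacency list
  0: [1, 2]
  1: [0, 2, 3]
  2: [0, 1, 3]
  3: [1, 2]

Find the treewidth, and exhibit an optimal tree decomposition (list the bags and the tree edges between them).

The largest bag has 3 vertices, giving width 2; this decomposition certifies tw(G) ≤ 2. On the other hand G contains the 3-clique {0, 1, 2}. A clique must lie in a single bag of any decomposition, so no decomposition can have width below 2. Hence tw(G) = 2 exactly.

Treewidth 2.
Bags: B1 = {0, 1, 2}  B2 = {1, 2, 3}
Tree: B1–B2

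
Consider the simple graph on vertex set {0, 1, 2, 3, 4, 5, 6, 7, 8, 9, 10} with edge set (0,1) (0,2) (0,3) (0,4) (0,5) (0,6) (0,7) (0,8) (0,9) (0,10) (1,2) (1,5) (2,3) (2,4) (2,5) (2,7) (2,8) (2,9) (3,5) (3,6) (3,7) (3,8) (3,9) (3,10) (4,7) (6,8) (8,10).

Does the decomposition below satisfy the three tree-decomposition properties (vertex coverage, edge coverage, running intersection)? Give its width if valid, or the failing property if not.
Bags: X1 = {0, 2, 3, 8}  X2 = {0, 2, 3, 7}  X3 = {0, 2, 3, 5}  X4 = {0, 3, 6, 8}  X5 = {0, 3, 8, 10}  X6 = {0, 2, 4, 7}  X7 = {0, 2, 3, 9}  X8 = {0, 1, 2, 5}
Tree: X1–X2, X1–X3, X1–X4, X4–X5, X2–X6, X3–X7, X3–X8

Yes; width 3.

Vertex coverage: the bags together contain {0, 1, 2, 3, 4, 5, 6, 7, 8, 9, 10}, the full vertex set. Edge coverage: each edge of G has both endpoints in at least one bag. Running intersection: for every vertex, the bags containing it form a connected subtree. All three properties hold, so this is a valid tree decomposition of width max|bag| − 1 = 3, and hence tw(G) ≤ 3.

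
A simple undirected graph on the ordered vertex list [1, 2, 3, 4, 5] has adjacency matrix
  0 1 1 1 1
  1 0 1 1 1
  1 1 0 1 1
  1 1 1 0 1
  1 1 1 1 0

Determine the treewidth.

A width-4 tree decomposition is:
Bags: B1 = {1, 2, 3, 4, 5}
Tree: (single bag)
With just one bag of size 5, the width is 5 − 1 = 4, so tw(G) ≤ 4. On the other hand G contains the 5-clique {1, 2, 3, 4, 5}. A clique must lie in a single bag of any decomposition, so no decomposition can have width below 4. Therefore the treewidth is 4.

4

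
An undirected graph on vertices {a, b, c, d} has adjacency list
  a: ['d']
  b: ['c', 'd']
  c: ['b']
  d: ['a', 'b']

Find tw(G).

A width-1 tree decomposition is:
Bags: B1 = {a, d}  B2 = {b, d}  B3 = {b, c}
Tree: B1–B2, B2–B3
Every bag has size at most 2, so the width is 2 − 1 = 1 and tw(G) ≤ 1. Any graph with an edge has treewidth ≥ 1, and G has the edge d–a. Therefore the treewidth is 1.

1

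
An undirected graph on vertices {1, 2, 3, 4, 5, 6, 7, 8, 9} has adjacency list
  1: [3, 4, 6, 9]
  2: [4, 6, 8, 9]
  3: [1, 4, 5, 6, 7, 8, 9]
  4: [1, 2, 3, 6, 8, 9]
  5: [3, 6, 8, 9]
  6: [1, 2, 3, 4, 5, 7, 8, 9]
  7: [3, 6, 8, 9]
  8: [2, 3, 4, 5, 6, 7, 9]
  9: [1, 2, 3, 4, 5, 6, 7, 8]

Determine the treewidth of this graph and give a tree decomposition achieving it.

The largest bag has 5 vertices, giving width 4; this decomposition certifies tw(G) ≤ 4. For the lower bound, the 5 vertices {2, 4, 6, 8, 9} are pairwise adjacent, and any tree decomposition puts a clique entirely inside one bag — forcing width ≥ 4. Combining the bounds, tw(G) = 4.

Treewidth 4.
One optimal decomposition is:
Bags: B1 = {1, 3, 4, 6, 9}  B2 = {3, 4, 6, 8, 9}  B3 = {3, 5, 6, 8, 9}  B4 = {2, 4, 6, 8, 9}  B5 = {3, 6, 7, 8, 9}
Tree: B1–B2, B2–B3, B2–B4, B3–B5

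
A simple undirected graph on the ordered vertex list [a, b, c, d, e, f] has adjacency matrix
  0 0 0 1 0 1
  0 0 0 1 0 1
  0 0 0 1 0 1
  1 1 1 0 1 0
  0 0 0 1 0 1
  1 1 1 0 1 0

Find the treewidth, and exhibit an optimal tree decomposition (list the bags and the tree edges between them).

Treewidth 2.
One such decomposition:
Bags: B1 = {d, e, f}  B2 = {c, d, f}  B3 = {a, d, f}  B4 = {b, d, f}
Tree: B1–B2, B2–B3, B3–B4

The largest bag has 3 vertices, giving width 2; this decomposition certifies tw(G) ≤ 2. For the lower bound, G contains the cycle e–d–c–f–e, so G is not a forest; only forests have treewidth ≤ 1, hence tw(G) ≥ 2. Therefore the treewidth is 2.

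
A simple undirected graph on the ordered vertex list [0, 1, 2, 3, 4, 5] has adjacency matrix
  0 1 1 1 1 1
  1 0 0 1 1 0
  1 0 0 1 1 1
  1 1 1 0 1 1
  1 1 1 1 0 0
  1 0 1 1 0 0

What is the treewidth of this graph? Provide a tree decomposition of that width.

Every bag has size at most 4, so the width is 4 − 1 = 3 and tw(G) ≤ 3. For the lower bound, the 4 vertices {0, 1, 3, 4} are pairwise adjacent, and any tree decomposition puts a clique entirely inside one bag — forcing width ≥ 3. The upper and lower bounds meet at 3, so that is the treewidth.

Treewidth 3.
One optimal decomposition is:
Bags: B1 = {0, 1, 3, 4}  B2 = {0, 2, 3, 4}  B3 = {0, 2, 3, 5}
Tree: B1–B2, B2–B3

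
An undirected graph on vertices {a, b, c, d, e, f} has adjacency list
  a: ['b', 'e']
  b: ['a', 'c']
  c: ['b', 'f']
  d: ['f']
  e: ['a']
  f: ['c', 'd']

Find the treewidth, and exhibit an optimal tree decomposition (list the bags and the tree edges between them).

The largest bag has 2 vertices, giving width 1; this decomposition certifies tw(G) ≤ 1. Any graph with an edge has treewidth ≥ 1, and G has the edge d–f. The upper and lower bounds meet at 1, so that is the treewidth.

Treewidth 1.
One optimal decomposition is:
Bags: B1 = {d, f}  B2 = {c, f}  B3 = {b, c}  B4 = {a, b}  B5 = {a, e}
Tree: B1–B2, B2–B3, B3–B4, B4–B5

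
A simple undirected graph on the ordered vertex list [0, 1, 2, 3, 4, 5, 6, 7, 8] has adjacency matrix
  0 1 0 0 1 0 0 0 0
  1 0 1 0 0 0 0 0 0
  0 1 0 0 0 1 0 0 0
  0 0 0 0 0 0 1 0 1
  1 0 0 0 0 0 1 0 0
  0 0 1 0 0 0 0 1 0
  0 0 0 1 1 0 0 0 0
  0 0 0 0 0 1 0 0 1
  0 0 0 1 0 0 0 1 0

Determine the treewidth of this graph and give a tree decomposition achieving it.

Treewidth 2.
One optimal decomposition is:
Bags: B1 = {1, 2, 5}  B2 = {1, 5, 7}  B3 = {1, 7, 8}  B4 = {1, 3, 8}  B5 = {1, 3, 6}  B6 = {1, 4, 6}  B7 = {0, 1, 4}
Tree: B1–B2, B2–B3, B3–B4, B4–B5, B5–B6, B6–B7

The largest bag has 3 vertices, giving width 2; this decomposition certifies tw(G) ≤ 2. For the lower bound, G contains the cycle 1–2–5–7–8–3–6–4–0–1, so G is not a forest; only forests have treewidth ≤ 1, hence tw(G) ≥ 2. The upper and lower bounds meet at 2, so that is the treewidth.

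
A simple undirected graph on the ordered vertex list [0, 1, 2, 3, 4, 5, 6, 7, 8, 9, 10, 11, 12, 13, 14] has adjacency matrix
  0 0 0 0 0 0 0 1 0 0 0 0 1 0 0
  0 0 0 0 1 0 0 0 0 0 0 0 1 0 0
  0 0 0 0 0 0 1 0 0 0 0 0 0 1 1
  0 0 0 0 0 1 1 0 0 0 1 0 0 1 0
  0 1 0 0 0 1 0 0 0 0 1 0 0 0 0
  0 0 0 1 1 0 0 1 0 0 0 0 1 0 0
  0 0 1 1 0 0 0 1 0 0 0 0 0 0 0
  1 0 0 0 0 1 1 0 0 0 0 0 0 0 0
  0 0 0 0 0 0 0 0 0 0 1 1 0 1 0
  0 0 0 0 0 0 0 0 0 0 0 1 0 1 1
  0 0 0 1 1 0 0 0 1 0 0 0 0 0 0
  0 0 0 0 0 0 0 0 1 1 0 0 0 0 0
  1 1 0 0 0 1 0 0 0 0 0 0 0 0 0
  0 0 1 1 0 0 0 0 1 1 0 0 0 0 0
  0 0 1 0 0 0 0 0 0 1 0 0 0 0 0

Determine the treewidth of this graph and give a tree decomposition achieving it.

Treewidth 3.
Bags: B1 = {0, 1, 4, 12}  B2 = {0, 4, 5, 12}  B3 = {0, 4, 5, 7}  B4 = {4, 5, 7, 10}  B5 = {3, 5, 7, 10}  B6 = {3, 6, 7, 10}  B7 = {3, 6, 8, 10}  B8 = {3, 6, 8, 13}  B9 = {2, 6, 8, 13}  B10 = {2, 8, 11, 13}  B11 = {2, 9, 11, 13}  B12 = {2, 9, 11, 14}
Tree: B1–B2, B2–B3, B3–B4, B4–B5, B5–B6, B6–B7, B7–B8, B8–B9, B9–B10, B10–B11, B11–B12

Each bag holds 4 vertices, so the decomposition has width 3, which upper-bounds the treewidth. For the lower bound: the 4 vertex sets {0,1,12}, {4}, {5}, {3,6,7,10} are disjoint, each induces a connected subgraph, and every pair is joined by at least one edge of G. Contracting each set to a single vertex therefore yields K_{4} as a minor, and since treewidth is minor-monotone, tw(G) ≥ tw(K_{4}) = 3. Combining the bounds, tw(G) = 3.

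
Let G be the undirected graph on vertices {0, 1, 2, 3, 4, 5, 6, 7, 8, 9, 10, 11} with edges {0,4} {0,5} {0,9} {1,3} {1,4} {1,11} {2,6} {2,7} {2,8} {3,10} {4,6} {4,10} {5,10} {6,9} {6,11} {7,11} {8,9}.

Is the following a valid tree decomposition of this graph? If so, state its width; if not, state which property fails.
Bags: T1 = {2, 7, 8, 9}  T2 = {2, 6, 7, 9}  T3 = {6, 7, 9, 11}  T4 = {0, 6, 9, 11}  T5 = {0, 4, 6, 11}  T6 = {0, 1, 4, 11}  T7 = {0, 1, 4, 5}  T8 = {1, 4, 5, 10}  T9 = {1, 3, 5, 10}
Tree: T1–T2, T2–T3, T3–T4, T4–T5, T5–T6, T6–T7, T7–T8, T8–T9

Yes; width 3.

Checking the three conditions: (i) the bags cover all of {0, 1, 2, 3, 4, 5, 6, 7, 8, 9, 10, 11}; (ii) for each edge, some bag contains both endpoints; (iii) the bags containing any fixed vertex form a subtree. All hold, so the decomposition is valid with width 4 − 1 = 3.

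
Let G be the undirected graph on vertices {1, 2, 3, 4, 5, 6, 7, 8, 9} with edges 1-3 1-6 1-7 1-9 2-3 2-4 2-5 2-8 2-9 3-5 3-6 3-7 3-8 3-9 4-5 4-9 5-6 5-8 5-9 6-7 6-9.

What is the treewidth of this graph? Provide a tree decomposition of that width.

Each bag holds 4 vertices, so the decomposition has width 3, which upper-bounds the treewidth. On the other hand G contains the 4-clique {1, 3, 6, 9}. A clique must lie in a single bag of any decomposition, so no decomposition can have width below 3. Therefore the treewidth is 3.

Treewidth 3.
Bags: B1 = {2, 4, 5, 9}  B2 = {2, 3, 5, 9}  B3 = {3, 5, 6, 9}  B4 = {1, 3, 6, 9}  B5 = {1, 3, 6, 7}  B6 = {2, 3, 5, 8}
Tree: B1–B2, B2–B3, B3–B4, B4–B5, B2–B6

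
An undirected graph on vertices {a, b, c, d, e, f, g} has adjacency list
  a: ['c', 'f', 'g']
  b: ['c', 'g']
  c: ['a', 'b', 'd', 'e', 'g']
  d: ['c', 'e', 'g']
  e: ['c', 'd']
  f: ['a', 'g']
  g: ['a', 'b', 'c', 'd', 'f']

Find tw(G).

2

A width-2 tree decomposition is:
Bags: B1 = {b, c, g}  B2 = {a, c, g}  B3 = {a, f, g}  B4 = {c, d, g}  B5 = {c, d, e}
Tree: B1–B2, B2–B3, B1–B4, B4–B5
Each bag holds 3 vertices, so the decomposition has width 2, which upper-bounds the treewidth. For the lower bound, the 3 vertices {c, d, g} are pairwise adjacent, and any tree decomposition puts a clique entirely inside one bag — forcing width ≥ 2. The upper and lower bounds meet at 2, so that is the treewidth.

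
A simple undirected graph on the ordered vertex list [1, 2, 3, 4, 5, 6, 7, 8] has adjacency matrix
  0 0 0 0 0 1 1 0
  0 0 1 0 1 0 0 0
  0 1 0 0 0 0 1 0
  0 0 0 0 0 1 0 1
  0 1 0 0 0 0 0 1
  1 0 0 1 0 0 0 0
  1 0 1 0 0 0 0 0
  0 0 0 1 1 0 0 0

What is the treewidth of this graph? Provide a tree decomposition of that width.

The largest bag has 3 vertices, giving width 2; this decomposition certifies tw(G) ≤ 2. The edges 2–5–8–4–6–1–7–3–2 form a cycle, so G is not a tree and its treewidth is at least 2. Therefore the treewidth is 2.

Treewidth 2.
Bags: B1 = {2, 5, 8}  B2 = {2, 4, 8}  B3 = {2, 4, 6}  B4 = {1, 2, 6}  B5 = {1, 2, 7}  B6 = {2, 3, 7}
Tree: B1–B2, B2–B3, B3–B4, B4–B5, B5–B6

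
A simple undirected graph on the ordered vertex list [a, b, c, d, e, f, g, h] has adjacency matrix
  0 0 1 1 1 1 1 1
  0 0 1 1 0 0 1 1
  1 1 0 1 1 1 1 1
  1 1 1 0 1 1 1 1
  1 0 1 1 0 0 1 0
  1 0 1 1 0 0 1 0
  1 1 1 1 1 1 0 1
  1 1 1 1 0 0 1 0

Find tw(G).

4

A width-4 tree decomposition is:
Bags: B1 = {a, c, d, e, g}  B2 = {a, c, d, g, h}  B3 = {a, c, d, f, g}  B4 = {b, c, d, g, h}
Tree: B1–B2, B2–B3, B2–B4
Every bag has size at most 5, so the width is 5 − 1 = 4 and tw(G) ≤ 4. Conversely, {a, c, d, e, g} is a clique of size 5, and the vertices of any clique must share a bag in every tree decomposition; so some bag has ≥ 5 vertices and tw(G) ≥ 4. Hence tw(G) = 4 exactly.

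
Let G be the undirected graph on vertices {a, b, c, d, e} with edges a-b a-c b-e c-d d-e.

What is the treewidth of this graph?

2

A width-2 tree decomposition is:
Bags: B1 = {b, d, e}  B2 = {b, c, d}  B3 = {a, b, c}
Tree: B1–B2, B2–B3
The largest bag has 3 vertices, giving width 2; this decomposition certifies tw(G) ≤ 2. The edges b–e–d–c–a–b form a cycle, so G is not a tree and its treewidth is at least 2. Therefore the treewidth is 2.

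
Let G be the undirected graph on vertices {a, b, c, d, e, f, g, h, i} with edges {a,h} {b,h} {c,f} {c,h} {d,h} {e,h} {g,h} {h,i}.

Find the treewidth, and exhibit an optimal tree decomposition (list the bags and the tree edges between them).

The largest bag has 2 vertices, giving width 1; this decomposition certifies tw(G) ≤ 1. G has an edge, so its treewidth is at least 1. Therefore the treewidth is 1.

Treewidth 1.
One such decomposition:
Bags: B1 = {a, h}  B2 = {g, h}  B3 = {d, h}  B4 = {c, h}  B5 = {e, h}  B6 = {c, f}  B7 = {b, h}  B8 = {h, i}
Tree: B1–B2, B2–B3, B2–B4, B4–B5, B4–B6, B4–B7, B3–B8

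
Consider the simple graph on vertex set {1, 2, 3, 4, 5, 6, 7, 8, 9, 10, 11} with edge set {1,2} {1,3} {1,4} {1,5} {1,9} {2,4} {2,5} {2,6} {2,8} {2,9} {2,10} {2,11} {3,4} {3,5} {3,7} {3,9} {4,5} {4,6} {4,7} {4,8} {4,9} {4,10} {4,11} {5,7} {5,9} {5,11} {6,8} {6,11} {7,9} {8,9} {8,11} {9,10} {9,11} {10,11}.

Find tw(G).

4

A width-4 tree decomposition is:
Bags: B1 = {2, 4, 6, 8, 11}  B2 = {2, 4, 8, 9, 11}  B3 = {2, 4, 5, 9, 11}  B4 = {1, 2, 4, 5, 9}  B5 = {1, 3, 4, 5, 9}  B6 = {3, 4, 5, 7, 9}  B7 = {2, 4, 9, 10, 11}
Tree: B1–B2, B2–B3, B3–B4, B4–B5, B5–B6, B3–B7
Every bag has size at most 5, so the width is 5 − 1 = 4 and tw(G) ≤ 4. On the other hand G contains the 5-clique {1, 2, 4, 5, 9}. A clique must lie in a single bag of any decomposition, so no decomposition can have width below 4. Hence tw(G) = 4 exactly.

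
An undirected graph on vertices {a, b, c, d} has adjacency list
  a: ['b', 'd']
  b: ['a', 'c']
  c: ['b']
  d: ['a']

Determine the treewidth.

1

A width-1 tree decomposition is:
Bags: B1 = {a, b}  B2 = {b, c}  B3 = {a, d}
Tree: B1–B2, B1–B3
Each bag holds 2 vertices, so the decomposition has width 1, which upper-bounds the treewidth. Any graph with an edge has treewidth ≥ 1, and G has the edge a–b. Therefore the treewidth is 1.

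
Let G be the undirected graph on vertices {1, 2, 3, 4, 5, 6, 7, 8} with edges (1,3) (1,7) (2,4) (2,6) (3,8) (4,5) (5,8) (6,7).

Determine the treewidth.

2

A width-2 tree decomposition is:
Bags: B1 = {3, 5, 8}  B2 = {1, 3, 5}  B3 = {1, 5, 7}  B4 = {5, 6, 7}  B5 = {2, 5, 6}  B6 = {2, 4, 5}
Tree: B1–B2, B2–B3, B3–B4, B4–B5, B5–B6
Every bag has size at most 3, so the width is 3 − 1 = 2 and tw(G) ≤ 2. For the lower bound, G contains the cycle 5–8–3–1–7–6–2–4–5, so G is not a forest; only forests have treewidth ≤ 1, hence tw(G) ≥ 2. The upper and lower bounds meet at 2, so that is the treewidth.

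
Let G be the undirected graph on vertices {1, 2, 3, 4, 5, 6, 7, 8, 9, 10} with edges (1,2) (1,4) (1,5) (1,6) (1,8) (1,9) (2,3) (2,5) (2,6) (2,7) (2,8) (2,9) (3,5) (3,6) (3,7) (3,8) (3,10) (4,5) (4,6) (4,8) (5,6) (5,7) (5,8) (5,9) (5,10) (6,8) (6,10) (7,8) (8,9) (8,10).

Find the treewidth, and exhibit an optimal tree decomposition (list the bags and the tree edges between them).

Treewidth 4.
One such decomposition:
Bags: B1 = {2, 3, 5, 6, 8}  B2 = {2, 3, 5, 7, 8}  B3 = {3, 5, 6, 8, 10}  B4 = {1, 2, 5, 6, 8}  B5 = {1, 2, 5, 8, 9}  B6 = {1, 4, 5, 6, 8}
Tree: B1–B2, B1–B3, B1–B4, B4–B5, B4–B6

Every bag has size at most 5, so the width is 5 − 1 = 4 and tw(G) ≤ 4. On the other hand G contains the 5-clique {1, 2, 5, 8, 9}. A clique must lie in a single bag of any decomposition, so no decomposition can have width below 4. Therefore the treewidth is 4.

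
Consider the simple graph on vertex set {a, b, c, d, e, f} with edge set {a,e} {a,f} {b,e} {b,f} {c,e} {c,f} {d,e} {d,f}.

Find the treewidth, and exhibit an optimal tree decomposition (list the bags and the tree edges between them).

Treewidth 2.
One such decomposition:
Bags: B1 = {d, e, f}  B2 = {b, e, f}  B3 = {a, e, f}  B4 = {c, e, f}
Tree: B1–B2, B2–B3, B3–B4

Every bag has size at most 3, so the width is 3 − 1 = 2 and tw(G) ≤ 2. Since d–f–b–e–d is a cycle in G, G is not acyclic. Forests are exactly the graphs of treewidth ≤ 1, so tw(G) ≥ 2. The upper and lower bounds meet at 2, so that is the treewidth.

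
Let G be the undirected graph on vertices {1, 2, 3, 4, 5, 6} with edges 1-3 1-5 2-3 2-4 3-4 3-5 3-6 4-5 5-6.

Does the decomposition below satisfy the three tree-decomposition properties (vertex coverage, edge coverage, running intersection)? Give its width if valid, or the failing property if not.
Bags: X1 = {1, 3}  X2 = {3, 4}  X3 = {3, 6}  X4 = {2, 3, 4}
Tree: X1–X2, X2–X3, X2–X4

A tree decomposition must satisfy three properties: every vertex lies in some bag; for every edge, both endpoints lie together in some bag; and for every vertex, the bags containing it form a connected subtree. Here vertex 5 appears in no bag, so the decomposition is invalid.

No — vertex 5 appears in no bag.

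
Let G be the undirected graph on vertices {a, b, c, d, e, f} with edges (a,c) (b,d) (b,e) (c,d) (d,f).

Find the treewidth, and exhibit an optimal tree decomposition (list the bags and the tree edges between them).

Every bag has size at most 2, so the width is 2 − 1 = 1 and tw(G) ≤ 1. Any graph with an edge has treewidth ≥ 1, and G has the edge d–f. The upper and lower bounds meet at 1, so that is the treewidth.

Treewidth 1.
One such decomposition:
Bags: B1 = {d, f}  B2 = {b, d}  B3 = {c, d}  B4 = {a, c}  B5 = {b, e}
Tree: B1–B2, B2–B3, B3–B4, B2–B5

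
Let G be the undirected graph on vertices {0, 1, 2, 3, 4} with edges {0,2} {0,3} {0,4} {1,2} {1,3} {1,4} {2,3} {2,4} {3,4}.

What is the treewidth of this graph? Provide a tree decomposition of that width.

Every bag has size at most 4, so the width is 4 − 1 = 3 and tw(G) ≤ 3. On the other hand G contains the 4-clique {0, 2, 3, 4}. A clique must lie in a single bag of any decomposition, so no decomposition can have width below 3. Therefore the treewidth is 3.

Treewidth 3.
One optimal decomposition is:
Bags: B1 = {0, 2, 3, 4}  B2 = {1, 2, 3, 4}
Tree: B1–B2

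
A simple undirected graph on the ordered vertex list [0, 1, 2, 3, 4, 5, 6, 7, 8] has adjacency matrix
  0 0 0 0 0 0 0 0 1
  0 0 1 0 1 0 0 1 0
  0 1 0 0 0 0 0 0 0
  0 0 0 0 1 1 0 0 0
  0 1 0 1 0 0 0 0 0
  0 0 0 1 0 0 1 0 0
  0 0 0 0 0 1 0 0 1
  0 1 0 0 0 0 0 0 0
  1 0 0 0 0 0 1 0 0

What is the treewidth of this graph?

A width-1 tree decomposition is:
Bags: B1 = {3, 4}  B2 = {1, 4}  B3 = {3, 5}  B4 = {5, 6}  B5 = {1, 2}  B6 = {1, 7}  B7 = {6, 8}  B8 = {0, 8}
Tree: B1–B2, B1–B3, B3–B4, B2–B5, B2–B6, B4–B7, B7–B8
Every bag has size at most 2, so the width is 2 − 1 = 1 and tw(G) ≤ 1. Any graph with an edge has treewidth ≥ 1, and G has the edge 3–4. Combining the bounds, tw(G) = 1.

1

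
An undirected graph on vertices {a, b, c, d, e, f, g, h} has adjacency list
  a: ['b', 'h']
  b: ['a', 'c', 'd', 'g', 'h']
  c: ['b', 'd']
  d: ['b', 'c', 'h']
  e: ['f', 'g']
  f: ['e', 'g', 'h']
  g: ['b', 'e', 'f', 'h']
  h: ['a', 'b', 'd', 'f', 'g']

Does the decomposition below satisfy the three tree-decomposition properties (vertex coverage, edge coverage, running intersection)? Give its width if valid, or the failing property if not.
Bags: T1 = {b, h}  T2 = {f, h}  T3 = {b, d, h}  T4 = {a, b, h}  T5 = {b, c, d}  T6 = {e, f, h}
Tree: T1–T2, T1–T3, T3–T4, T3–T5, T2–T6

A tree decomposition must satisfy three properties: every vertex lies in some bag; for every edge, both endpoints lie together in some bag; and for every vertex, the bags containing it form a connected subtree. Here vertex g appears in no bag, so the decomposition is invalid.

No — vertex g appears in no bag.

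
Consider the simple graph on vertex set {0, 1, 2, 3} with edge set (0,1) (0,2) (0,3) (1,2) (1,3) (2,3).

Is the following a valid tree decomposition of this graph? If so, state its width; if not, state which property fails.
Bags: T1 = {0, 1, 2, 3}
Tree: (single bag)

Vertex coverage: the bags together contain {0, 1, 2, 3}, the full vertex set. Edge coverage: each edge of G has both endpoints in at least one bag. Running intersection: for every vertex, the bags containing it form a connected subtree. All three properties hold, so this is a valid tree decomposition of width max|bag| − 1 = 3, and hence tw(G) ≤ 3.

Yes; width 3.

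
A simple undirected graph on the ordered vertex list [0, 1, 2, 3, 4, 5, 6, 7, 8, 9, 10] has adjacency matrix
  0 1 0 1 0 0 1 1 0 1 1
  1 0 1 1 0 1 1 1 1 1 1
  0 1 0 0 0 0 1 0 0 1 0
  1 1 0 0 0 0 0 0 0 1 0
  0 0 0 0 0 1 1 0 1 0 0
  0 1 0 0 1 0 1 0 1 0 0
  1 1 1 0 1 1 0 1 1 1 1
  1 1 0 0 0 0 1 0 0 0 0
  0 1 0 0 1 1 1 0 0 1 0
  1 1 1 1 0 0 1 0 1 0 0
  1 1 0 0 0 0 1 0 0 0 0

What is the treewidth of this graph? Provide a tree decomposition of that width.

The largest bag has 4 vertices, giving width 3; this decomposition certifies tw(G) ≤ 3. For the lower bound, the 4 vertices {0, 1, 3, 9} are pairwise adjacent, and any tree decomposition puts a clique entirely inside one bag — forcing width ≥ 3. The upper and lower bounds meet at 3, so that is the treewidth.

Treewidth 3.
Bags: B1 = {1, 2, 6, 9}  B2 = {0, 1, 6, 9}  B3 = {1, 6, 8, 9}  B4 = {0, 1, 3, 9}  B5 = {1, 5, 6, 8}  B6 = {0, 1, 6, 7}  B7 = {4, 5, 6, 8}  B8 = {0, 1, 6, 10}
Tree: B1–B2, B1–B3, B2–B4, B3–B5, B2–B6, B5–B7, B6–B8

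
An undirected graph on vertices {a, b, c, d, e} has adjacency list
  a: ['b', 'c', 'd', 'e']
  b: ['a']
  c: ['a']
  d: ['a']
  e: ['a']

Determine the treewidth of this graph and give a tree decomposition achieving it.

Treewidth 1.
One such decomposition:
Bags: B1 = {a, c}  B2 = {a, b}  B3 = {a, d}  B4 = {a, e}
Tree: B1–B2, B1–B3, B1–B4

Each bag holds 2 vertices, so the decomposition has width 1, which upper-bounds the treewidth. Since G has at least one edge (e.g. a–c), it is not an edgeless graph, so tw(G) ≥ 1. The upper and lower bounds meet at 1, so that is the treewidth.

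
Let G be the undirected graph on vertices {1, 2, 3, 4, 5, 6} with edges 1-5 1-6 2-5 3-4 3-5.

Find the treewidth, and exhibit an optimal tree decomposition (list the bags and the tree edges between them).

The largest bag has 2 vertices, giving width 1; this decomposition certifies tw(G) ≤ 1. G has an edge, so its treewidth is at least 1. The upper and lower bounds meet at 1, so that is the treewidth.

Treewidth 1.
One such decomposition:
Bags: B1 = {3, 5}  B2 = {2, 5}  B3 = {1, 5}  B4 = {3, 4}  B5 = {1, 6}
Tree: B1–B2, B2–B3, B1–B4, B3–B5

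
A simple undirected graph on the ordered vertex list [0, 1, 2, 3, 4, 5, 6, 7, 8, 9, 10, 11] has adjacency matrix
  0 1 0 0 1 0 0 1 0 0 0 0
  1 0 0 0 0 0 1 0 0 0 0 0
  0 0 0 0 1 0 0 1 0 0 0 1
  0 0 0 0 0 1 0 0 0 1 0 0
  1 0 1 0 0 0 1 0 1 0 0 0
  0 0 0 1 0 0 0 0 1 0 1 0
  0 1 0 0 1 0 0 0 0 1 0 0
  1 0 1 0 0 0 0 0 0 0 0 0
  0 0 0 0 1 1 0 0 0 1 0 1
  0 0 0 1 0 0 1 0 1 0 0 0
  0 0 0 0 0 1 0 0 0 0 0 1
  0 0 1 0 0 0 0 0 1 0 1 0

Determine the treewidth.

3

A width-3 tree decomposition is:
Bags: B1 = {0, 1, 2, 7}  B2 = {0, 1, 2, 4}  B3 = {1, 2, 4, 6}  B4 = {2, 4, 6, 11}  B5 = {4, 6, 8, 11}  B6 = {6, 8, 9, 11}  B7 = {8, 9, 10, 11}  B8 = {5, 8, 9, 10}  B9 = {3, 5, 9, 10}
Tree: B1–B2, B2–B3, B3–B4, B4–B5, B5–B6, B6–B7, B7–B8, B8–B9
Every bag has size at most 4, so the width is 4 − 1 = 3 and tw(G) ≤ 3. For the lower bound: the 4 vertex sets {0,1,7}, {2}, {4}, {6,8,9,11} are disjoint, each induces a connected subgraph, and every pair is joined by at least one edge of G. Contracting each set to a single vertex therefore yields K_{4} as a minor, and since treewidth is minor-monotone, tw(G) ≥ tw(K_{4}) = 3. Hence tw(G) = 3 exactly.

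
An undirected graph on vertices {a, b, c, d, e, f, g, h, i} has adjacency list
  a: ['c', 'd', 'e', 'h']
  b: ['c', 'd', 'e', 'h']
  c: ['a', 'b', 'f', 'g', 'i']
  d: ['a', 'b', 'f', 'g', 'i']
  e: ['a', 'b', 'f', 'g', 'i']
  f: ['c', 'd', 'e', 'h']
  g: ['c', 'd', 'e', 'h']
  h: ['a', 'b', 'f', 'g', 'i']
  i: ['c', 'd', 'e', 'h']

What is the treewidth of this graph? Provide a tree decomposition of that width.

Each bag holds 5 vertices, so the decomposition has width 4, which upper-bounds the treewidth. For the lower bound: the 5 vertex sets {c,i}, {b,h}, {d,f}, {e}, {g} are disjoint, each induces a connected subgraph, and every pair is joined by at least one edge of G. Contracting each set to a single vertex therefore yields K_{5} as a minor, and since treewidth is minor-monotone, tw(G) ≥ tw(K_{5}) = 4. The upper and lower bounds meet at 4, so that is the treewidth.

Treewidth 4.
Bags: B1 = {c, d, e, h, i}  B2 = {b, c, d, e, h}  B3 = {c, d, e, f, h}  B4 = {c, d, e, g, h}  B5 = {a, c, d, e, h}
Tree: B1–B2, B2–B3, B3–B4, B4–B5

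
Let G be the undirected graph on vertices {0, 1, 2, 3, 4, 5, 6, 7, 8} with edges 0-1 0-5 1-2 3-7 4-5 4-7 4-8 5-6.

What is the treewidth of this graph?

1

A width-1 tree decomposition is:
Bags: B1 = {4, 5}  B2 = {4, 8}  B3 = {4, 7}  B4 = {3, 7}  B5 = {0, 5}  B6 = {0, 1}  B7 = {5, 6}  B8 = {1, 2}
Tree: B1–B2, B2–B3, B3–B4, B1–B5, B5–B6, B5–B7, B6–B8
Each bag holds 2 vertices, so the decomposition has width 1, which upper-bounds the treewidth. Since G has at least one edge (e.g. 4–5), it is not an edgeless graph, so tw(G) ≥ 1. Hence tw(G) = 1 exactly.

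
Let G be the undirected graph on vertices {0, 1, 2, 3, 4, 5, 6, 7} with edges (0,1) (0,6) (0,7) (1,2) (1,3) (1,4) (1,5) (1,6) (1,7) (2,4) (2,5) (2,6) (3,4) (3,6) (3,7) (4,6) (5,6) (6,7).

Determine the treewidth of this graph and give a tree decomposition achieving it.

Each bag holds 4 vertices, so the decomposition has width 3, which upper-bounds the treewidth. Conversely, {0, 1, 6, 7} is a clique of size 4, and the vertices of any clique must share a bag in every tree decomposition; so some bag has ≥ 4 vertices and tw(G) ≥ 3. Therefore the treewidth is 3.

Treewidth 3.
Bags: B1 = {1, 3, 4, 6}  B2 = {1, 3, 6, 7}  B3 = {1, 2, 4, 6}  B4 = {0, 1, 6, 7}  B5 = {1, 2, 5, 6}
Tree: B1–B2, B1–B3, B2–B4, B3–B5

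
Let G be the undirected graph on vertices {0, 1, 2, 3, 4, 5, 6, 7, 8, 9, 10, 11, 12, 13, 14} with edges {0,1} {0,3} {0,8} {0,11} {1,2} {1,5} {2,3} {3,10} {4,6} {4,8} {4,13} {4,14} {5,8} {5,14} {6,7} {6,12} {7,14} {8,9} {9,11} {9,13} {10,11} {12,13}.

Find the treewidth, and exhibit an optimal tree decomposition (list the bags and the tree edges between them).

Each bag holds 4 vertices, so the decomposition has width 3, which upper-bounds the treewidth. For the lower bound: the 4 vertex sets {2,3,10}, {1}, {0}, {5,8,9,11} are disjoint, each induces a connected subgraph, and every pair is joined by at least one edge of G. Contracting each set to a single vertex therefore yields K_{4} as a minor, and since treewidth is minor-monotone, tw(G) ≥ tw(K_{4}) = 3. Therefore the treewidth is 3.

Treewidth 3.
One optimal decomposition is:
Bags: B1 = {1, 2, 3, 10}  B2 = {0, 1, 3, 10}  B3 = {0, 1, 10, 11}  B4 = {0, 1, 5, 11}  B5 = {0, 5, 8, 11}  B6 = {5, 8, 9, 11}  B7 = {5, 8, 9, 14}  B8 = {4, 8, 9, 14}  B9 = {4, 9, 13, 14}  B10 = {4, 7, 13, 14}  B11 = {4, 6, 7, 13}  B12 = {6, 7, 12, 13}
Tree: B1–B2, B2–B3, B3–B4, B4–B5, B5–B6, B6–B7, B7–B8, B8–B9, B9–B10, B10–B11, B11–B12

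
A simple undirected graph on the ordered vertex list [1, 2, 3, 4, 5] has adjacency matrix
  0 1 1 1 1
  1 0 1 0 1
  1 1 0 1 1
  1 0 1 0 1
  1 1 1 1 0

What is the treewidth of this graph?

A width-3 tree decomposition is:
Bags: B1 = {1, 2, 3, 5}  B2 = {1, 3, 4, 5}
Tree: B1–B2
The largest bag has 4 vertices, giving width 3; this decomposition certifies tw(G) ≤ 3. For the lower bound, the 4 vertices {1, 2, 3, 5} are pairwise adjacent, and any tree decomposition puts a clique entirely inside one bag — forcing width ≥ 3. Therefore the treewidth is 3.

3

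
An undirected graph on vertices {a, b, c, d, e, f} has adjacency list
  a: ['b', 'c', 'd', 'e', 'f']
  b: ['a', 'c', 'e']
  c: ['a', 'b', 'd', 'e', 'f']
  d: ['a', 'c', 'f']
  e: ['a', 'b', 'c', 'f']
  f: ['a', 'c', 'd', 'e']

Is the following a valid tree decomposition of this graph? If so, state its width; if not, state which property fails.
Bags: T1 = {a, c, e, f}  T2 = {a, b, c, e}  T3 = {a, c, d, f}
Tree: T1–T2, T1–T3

Yes; width 3.

Every vertex of G appears in some bag (union = {a, b, c, d, e, f}); every edge is covered by a bag; and for each vertex v the set of bags containing v is connected in the bag tree. The decomposition is therefore valid. The largest bag has 4 vertices, so the width is 3.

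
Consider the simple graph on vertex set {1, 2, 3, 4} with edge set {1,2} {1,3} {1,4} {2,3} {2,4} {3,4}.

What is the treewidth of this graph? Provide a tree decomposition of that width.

A single bag containing all 4 vertices is trivially a valid decomposition of width 3. Conversely, {1, 2, 3, 4} is a clique of size 4, and the vertices of any clique must share a bag in every tree decomposition; so some bag has ≥ 4 vertices and tw(G) ≥ 3. Combining the bounds, tw(G) = 3.

Treewidth 3.
One such decomposition:
Bags: B1 = {1, 2, 3, 4}
Tree: (single bag)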